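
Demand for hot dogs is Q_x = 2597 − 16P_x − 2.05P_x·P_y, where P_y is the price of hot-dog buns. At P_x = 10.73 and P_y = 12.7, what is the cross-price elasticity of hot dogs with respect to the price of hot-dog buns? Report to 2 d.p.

At P_x = 10.73 and P_y = 12.7: Q_x = 2145.964.
∂Q_x/∂P_y = -2.05P_x = -2.05(10.73) = -21.9965.
ε = (∂Q_x/∂P_y)(P_y/Q_x) = -21.9965 × (12.7/2145.964) ≈ -0.13.
ε < 0: complements.

-0.13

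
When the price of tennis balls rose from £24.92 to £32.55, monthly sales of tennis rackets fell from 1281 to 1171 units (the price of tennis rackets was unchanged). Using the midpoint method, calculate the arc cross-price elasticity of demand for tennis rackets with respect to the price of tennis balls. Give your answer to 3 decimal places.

ΔQ_A = 1171 − 1281 = -110; ΔP_B = 32.55 − 24.92 = 7.63.
Midpoints: Q̄_A = 1226.0, P̄_B = 28.73.
ε = (ΔQ_A/Q̄_A)/(ΔP_B/P̄_B) = (-110/1226.0)/(7.63/28.73) ≈ -0.338.

-0.338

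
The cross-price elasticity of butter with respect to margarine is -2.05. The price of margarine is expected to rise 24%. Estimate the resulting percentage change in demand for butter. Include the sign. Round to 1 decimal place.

-49.2%

%ΔQ ≈ ε × %ΔP of margarine = -2.05 × (24%) = -49.2%.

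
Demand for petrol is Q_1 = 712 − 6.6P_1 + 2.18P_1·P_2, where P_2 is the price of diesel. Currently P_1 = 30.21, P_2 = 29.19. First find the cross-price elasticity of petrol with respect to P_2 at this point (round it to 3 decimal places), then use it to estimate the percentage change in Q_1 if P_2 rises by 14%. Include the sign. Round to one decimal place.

11.0%

At P_1 = 30.21, P_2 = 29.19: Q_1 = 2435.003.
∂Q_1/∂P_2 = 2.18P_1 = 65.8578.
ε = (∂Q_1/∂P_2)(P_2/Q_1) = 65.8578 × 29.19/2435.003 ≈ 0.789.
%ΔQ_1 ≈ ε × %ΔP_2 = 0.789 × (14%) = 11.0%.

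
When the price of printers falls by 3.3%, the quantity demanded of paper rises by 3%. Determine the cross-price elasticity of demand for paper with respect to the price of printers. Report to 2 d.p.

-0.91

ε = (%ΔQ of paper) / (%ΔP of printers) = (3%) / (-3.3%) ≈ -0.91.
Negative cross-price elasticity: complements.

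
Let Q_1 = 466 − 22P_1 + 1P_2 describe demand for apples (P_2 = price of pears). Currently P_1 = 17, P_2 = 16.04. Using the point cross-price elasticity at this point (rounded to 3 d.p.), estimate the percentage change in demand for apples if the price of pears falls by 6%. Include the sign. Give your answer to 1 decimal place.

-0.9%

At P_1 = 17, P_2 = 16.04: Q_1 = 108.04.
∂Q_1/∂P_2 = 1.
ε = (∂Q_1/∂P_2)(P_2/Q_1) = 1.0000 × 16.04/108.04 ≈ 0.148.
%ΔQ_1 ≈ ε × %ΔP_2 = 0.148 × (-6%) = -0.9%.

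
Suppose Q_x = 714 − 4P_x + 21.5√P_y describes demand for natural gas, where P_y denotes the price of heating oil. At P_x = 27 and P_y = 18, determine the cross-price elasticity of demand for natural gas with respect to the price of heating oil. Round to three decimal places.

0.065

At P_x = 27 and P_y = 18: Q_x = 697.217.
∂Q_x/∂P_y = 21.5/(2√P_y) = 21.5/(2√18) = 2.5338.
ε = (∂Q_x/∂P_y)(P_y/Q_x) = 2.5338 × (18/697.217) ≈ 0.065.
ε > 0: substitutes.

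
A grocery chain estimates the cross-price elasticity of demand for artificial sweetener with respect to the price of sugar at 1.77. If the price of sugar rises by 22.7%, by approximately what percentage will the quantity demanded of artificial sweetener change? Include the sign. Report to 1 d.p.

40.2%

%ΔQ ≈ ε × %ΔP of sugar = 1.77 × (22.7%) = 40.2%.
Demand for artificial sweetener rises by about 40.2%.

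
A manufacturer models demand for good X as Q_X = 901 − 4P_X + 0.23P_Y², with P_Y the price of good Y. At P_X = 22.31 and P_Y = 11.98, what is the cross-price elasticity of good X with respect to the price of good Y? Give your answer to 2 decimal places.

0.08

At P_X = 22.31 and P_Y = 11.98: Q_X = 844.770.
∂Q_X/∂P_Y = 0.46P_Y = 0.46(11.98) = 5.5108.
ε = (∂Q_X/∂P_Y)(P_Y/Q_X) = 5.5108 × (11.98/844.770) ≈ 0.08.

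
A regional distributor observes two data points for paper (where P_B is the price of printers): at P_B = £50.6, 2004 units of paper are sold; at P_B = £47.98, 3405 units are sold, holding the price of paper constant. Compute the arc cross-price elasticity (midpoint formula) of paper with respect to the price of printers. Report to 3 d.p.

-9.746

ΔQ_A = 3405 − 2004 = 1401; ΔP_B = 47.98 − 50.6 = -2.62.
Midpoints: Q̄_A = 2704.5, P̄_B = 49.29.
ε = (ΔQ_A/Q̄_A)/(ΔP_B/P̄_B) = (1401/2704.5)/(-2.62/49.29) ≈ -9.746.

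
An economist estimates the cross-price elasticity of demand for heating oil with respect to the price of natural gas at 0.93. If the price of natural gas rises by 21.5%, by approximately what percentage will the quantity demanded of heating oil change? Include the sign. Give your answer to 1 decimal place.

%ΔQ ≈ ε × %ΔP of natural gas = 0.93 × (21.5%) = 20.0%.

20.0%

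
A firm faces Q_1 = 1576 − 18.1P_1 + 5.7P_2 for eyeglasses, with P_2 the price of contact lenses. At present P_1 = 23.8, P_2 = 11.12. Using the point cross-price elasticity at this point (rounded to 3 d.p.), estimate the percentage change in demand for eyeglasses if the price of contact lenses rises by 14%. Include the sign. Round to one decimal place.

0.7%

At P_1 = 23.8, P_2 = 11.12: Q_1 = 1208.604.
∂Q_1/∂P_2 = 5.7.
ε = (∂Q_1/∂P_2)(P_2/Q_1) = 5.7000 × 11.12/1208.604 ≈ 0.052.
%ΔQ_1 ≈ ε × %ΔP_2 = 0.052 × (14%) = 0.7%.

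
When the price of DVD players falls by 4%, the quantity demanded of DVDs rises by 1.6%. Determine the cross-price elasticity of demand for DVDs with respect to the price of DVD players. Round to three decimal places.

ε = (%ΔQ of DVDs) / (%ΔP of DVD players) = (1.6%) / (-4%) ≈ -0.400.

-0.400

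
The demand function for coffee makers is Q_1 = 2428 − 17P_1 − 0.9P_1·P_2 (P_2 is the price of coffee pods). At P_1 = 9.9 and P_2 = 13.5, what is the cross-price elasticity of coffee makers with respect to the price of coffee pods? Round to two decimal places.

-0.06

At P_1 = 9.9 and P_2 = 13.5: Q_1 = 2139.415.
∂Q_1/∂P_2 = -0.9P_1 = -0.9(9.9) = -8.9100.
ε = (∂Q_1/∂P_2)(P_2/Q_1) = -8.9100 × (13.5/2139.415) ≈ -0.06.
ε < 0: complements.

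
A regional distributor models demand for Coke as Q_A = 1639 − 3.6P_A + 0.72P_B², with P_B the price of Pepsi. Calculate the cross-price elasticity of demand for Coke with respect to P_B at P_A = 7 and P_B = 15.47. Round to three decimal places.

0.193

At P_A = 7 and P_B = 15.47: Q_A = 1786.111.
∂Q_A/∂P_B = 1.44P_B = 1.44(15.47) = 22.2768.
ε = (∂Q_A/∂P_B)(P_B/Q_A) = 22.2768 × (15.47/1786.111) ≈ 0.193.
ε > 0: substitutes.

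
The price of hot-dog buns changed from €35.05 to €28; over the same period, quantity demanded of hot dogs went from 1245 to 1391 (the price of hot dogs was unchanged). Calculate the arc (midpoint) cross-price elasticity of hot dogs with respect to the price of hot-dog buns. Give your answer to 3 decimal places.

ΔQ_A = 1391 − 1245 = 146; ΔP_B = 28 − 35.05 = -7.05.
Midpoints: Q̄_A = 1318.0, P̄_B = 31.52.
ε = (ΔQ_A/Q̄_A)/(ΔP_B/P̄_B) = (146/1318.0)/(-7.05/31.52) ≈ -0.495.

-0.495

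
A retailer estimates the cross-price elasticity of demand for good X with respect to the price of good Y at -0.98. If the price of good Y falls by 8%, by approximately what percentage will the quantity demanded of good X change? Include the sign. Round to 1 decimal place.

%ΔQ ≈ ε × %ΔP of good Y = -0.98 × (-8%) = 7.8%.
Demand for good X rises by about 7.8%.

7.8%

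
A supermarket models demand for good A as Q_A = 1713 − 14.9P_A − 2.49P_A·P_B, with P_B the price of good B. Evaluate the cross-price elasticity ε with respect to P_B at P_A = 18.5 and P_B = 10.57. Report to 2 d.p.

-0.51

At P_A = 18.5 and P_B = 10.57: Q_A = 950.443.
∂Q_A/∂P_B = -2.49P_A = -2.49(18.5) = -46.0650.
ε = (∂Q_A/∂P_B)(P_B/Q_A) = -46.0650 × (10.57/950.443) ≈ -0.51.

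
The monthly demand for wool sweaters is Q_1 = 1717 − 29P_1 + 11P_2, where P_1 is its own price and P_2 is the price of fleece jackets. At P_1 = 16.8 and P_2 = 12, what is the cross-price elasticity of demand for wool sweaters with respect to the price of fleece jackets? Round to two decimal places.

0.10

At P_1 = 16.8 and P_2 = 12: Q_1 = 1361.8.
∂Q_1/∂P_2 = 11.
ε = (∂Q_1/∂P_2)(P_2/Q_1) = 11 × (12/1361.8) ≈ 0.10.
Since ε > 0, wool sweaters and fleece jackets are substitutes.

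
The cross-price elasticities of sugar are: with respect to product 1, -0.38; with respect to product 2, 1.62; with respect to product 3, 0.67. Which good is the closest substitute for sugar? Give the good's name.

Substitutes have ε > 0. Among the positive values, 1.62 (product 2) is largest.

product 2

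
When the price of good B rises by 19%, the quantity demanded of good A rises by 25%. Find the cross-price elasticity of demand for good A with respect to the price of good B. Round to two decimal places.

ε = (%ΔQ of good A) / (%ΔP of good B) = (25%) / (19%) ≈ 1.32.
Positive cross-price elasticity: substitutes.

1.32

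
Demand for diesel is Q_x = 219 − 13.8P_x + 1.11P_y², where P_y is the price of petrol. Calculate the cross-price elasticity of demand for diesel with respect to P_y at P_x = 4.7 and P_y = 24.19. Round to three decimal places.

1.616

At P_x = 4.7 and P_y = 24.19: Q_x = 803.663.
∂Q_x/∂P_y = 2.22P_y = 2.22(24.19) = 53.7018.
ε = (∂Q_x/∂P_y)(P_y/Q_x) = 53.7018 × (24.19/803.663) ≈ 1.616.
ε > 0: substitutes.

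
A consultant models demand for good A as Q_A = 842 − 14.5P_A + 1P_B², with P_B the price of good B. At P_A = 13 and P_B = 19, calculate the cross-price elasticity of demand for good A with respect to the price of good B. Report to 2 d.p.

At P_A = 13 and P_B = 19: Q_A = 1014.5.
∂Q_A/∂P_B = 2P_B = 2(19) = 38.0000.
ε = (∂Q_A/∂P_B)(P_B/Q_A) = 38.0000 × (19/1014.5) ≈ 0.71.

0.71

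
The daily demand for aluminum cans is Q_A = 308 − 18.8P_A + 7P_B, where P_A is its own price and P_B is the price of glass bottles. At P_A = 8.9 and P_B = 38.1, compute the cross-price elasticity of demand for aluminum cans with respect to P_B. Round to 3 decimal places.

0.655

At P_A = 8.9 and P_B = 38.1: Q_A = 407.38.
∂Q_A/∂P_B = 7.
ε = (∂Q_A/∂P_B)(P_B/Q_A) = 7 × (38.1/407.38) ≈ 0.655.
Since ε > 0, aluminum cans and glass bottles are substitutes.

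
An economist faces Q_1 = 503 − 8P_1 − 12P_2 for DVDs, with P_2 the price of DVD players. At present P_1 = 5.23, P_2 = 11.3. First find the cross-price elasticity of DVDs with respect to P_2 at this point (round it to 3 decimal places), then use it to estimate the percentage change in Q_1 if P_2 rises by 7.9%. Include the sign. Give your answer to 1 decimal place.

At P_1 = 5.23, P_2 = 11.3: Q_1 = 325.56.
∂Q_1/∂P_2 = -12.
ε = (∂Q_1/∂P_2)(P_2/Q_1) = -12.0000 × 11.3/325.56 ≈ -0.417.
%ΔQ_1 ≈ ε × %ΔP_2 = -0.417 × (7.9%) = -3.3%.

-3.3%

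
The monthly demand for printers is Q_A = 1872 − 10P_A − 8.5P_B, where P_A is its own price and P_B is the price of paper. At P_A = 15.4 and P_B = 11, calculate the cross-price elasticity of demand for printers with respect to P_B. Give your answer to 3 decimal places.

-0.058

At P_A = 15.4 and P_B = 11: Q_A = 1624.5.
∂Q_A/∂P_B = -8.5.
ε = (∂Q_A/∂P_B)(P_B/Q_A) = -8.5 × (11/1624.5) ≈ -0.058.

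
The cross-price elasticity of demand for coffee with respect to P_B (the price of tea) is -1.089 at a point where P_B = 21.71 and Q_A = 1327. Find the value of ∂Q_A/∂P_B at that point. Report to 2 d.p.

ε = (∂Q_A/∂P_B)·(P_B/Q_A) ⇒ ∂Q_A/∂P_B = ε·Q_A/P_B = -1.089 × 1327/21.71 ≈ -66.56.

-66.56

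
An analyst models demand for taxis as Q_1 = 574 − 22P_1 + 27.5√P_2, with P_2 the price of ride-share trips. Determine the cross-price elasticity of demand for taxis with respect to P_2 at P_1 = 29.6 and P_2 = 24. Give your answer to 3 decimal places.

1.171

At P_1 = 29.6 and P_2 = 24: Q_1 = 57.522.
∂Q_1/∂P_2 = 27.5/(2√P_2) = 27.5/(2√24) = 2.8067.
ε = (∂Q_1/∂P_2)(P_2/Q_1) = 2.8067 × (24/57.522) ≈ 1.171.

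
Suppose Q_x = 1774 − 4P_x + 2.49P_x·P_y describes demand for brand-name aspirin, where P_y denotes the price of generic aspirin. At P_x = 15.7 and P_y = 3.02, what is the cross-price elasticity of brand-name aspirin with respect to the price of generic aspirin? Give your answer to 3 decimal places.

At P_x = 15.7 and P_y = 3.02: Q_x = 1829.261.
∂Q_x/∂P_y = 2.49P_x = 2.49(15.7) = 39.0930.
ε = (∂Q_x/∂P_y)(P_y/Q_x) = 39.0930 × (3.02/1829.261) ≈ 0.065.

0.065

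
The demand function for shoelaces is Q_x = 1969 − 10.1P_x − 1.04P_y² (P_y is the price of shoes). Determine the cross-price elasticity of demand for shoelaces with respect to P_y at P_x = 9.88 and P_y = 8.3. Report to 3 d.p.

At P_x = 9.88 and P_y = 8.3: Q_x = 1797.566.
∂Q_x/∂P_y = -2.08P_y = -2.08(8.3) = -17.2640.
ε = (∂Q_x/∂P_y)(P_y/Q_x) = -17.2640 × (8.3/1797.566) ≈ -0.080.
ε < 0: complements.

-0.080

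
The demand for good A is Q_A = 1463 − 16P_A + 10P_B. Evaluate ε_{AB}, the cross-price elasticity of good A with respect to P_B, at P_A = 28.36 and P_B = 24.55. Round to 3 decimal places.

At P_A = 28.36 and P_B = 24.55: Q_A = 1254.74.
∂Q_A/∂P_B = 10.
ε = (∂Q_A/∂P_B)(P_B/Q_A) = 10 × (24.55/1254.74) ≈ 0.196.
Since ε > 0, good A and good B are substitutes.

0.196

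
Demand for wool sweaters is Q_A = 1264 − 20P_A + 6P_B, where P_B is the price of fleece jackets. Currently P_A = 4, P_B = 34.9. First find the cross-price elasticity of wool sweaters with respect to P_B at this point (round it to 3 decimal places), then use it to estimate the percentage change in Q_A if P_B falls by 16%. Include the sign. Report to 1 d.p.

At P_A = 4, P_B = 34.9: Q_A = 1393.4.
∂Q_A/∂P_B = 6.
ε = (∂Q_A/∂P_B)(P_B/Q_A) = 6.0000 × 34.9/1393.4 ≈ 0.150.
%ΔQ_A ≈ ε × %ΔP_B = 0.150 × (-16%) = -2.4%.

-2.4%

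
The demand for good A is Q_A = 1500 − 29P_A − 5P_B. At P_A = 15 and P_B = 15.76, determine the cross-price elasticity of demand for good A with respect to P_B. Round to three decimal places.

-0.080

At P_A = 15 and P_B = 15.76: Q_A = 986.2.
∂Q_A/∂P_B = -5.
ε = (∂Q_A/∂P_B)(P_B/Q_A) = -5 × (15.76/986.2) ≈ -0.080.
Since ε < 0, good A and good B are complements.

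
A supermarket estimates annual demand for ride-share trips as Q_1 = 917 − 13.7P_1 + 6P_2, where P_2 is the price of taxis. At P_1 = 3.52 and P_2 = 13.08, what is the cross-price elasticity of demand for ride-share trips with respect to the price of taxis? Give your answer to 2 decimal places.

0.08

At P_1 = 3.52 and P_2 = 13.08: Q_1 = 947.256.
∂Q_1/∂P_2 = 6.
ε = (∂Q_1/∂P_2)(P_2/Q_1) = 6 × (13.08/947.256) ≈ 0.08.
Since ε > 0, ride-share trips and taxis are substitutes.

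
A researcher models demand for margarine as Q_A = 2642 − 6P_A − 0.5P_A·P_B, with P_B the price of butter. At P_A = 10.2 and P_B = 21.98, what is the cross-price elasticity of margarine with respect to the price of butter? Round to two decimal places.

At P_A = 10.2 and P_B = 21.98: Q_A = 2468.702.
∂Q_A/∂P_B = -0.5P_A = -0.5(10.2) = -5.1000.
ε = (∂Q_A/∂P_B)(P_B/Q_A) = -5.1000 × (21.98/2468.702) ≈ -0.05.
ε < 0: complements.

-0.05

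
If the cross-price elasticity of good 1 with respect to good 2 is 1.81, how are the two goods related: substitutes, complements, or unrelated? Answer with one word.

substitutes

ε = 1.81 > 0, so a higher price of good 2 raises demand for good 1: substitutes.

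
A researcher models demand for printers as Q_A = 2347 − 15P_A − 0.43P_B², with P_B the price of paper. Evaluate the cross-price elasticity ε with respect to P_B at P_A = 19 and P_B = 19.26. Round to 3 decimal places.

At P_A = 19 and P_B = 19.26: Q_A = 1902.493.
∂Q_A/∂P_B = -0.86P_B = -0.86(19.26) = -16.5636.
ε = (∂Q_A/∂P_B)(P_B/Q_A) = -16.5636 × (19.26/1902.493) ≈ -0.168.

-0.168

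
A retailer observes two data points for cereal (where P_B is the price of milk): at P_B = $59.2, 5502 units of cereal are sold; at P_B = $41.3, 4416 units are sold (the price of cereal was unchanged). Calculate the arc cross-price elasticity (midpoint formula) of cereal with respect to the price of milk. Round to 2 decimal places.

ΔQ_A = 4416 − 5502 = -1086; ΔP_B = 41.3 − 59.2 = -17.9.
Midpoints: Q̄_A = 4959.0, P̄_B = 50.25.
ε = (ΔQ_A/Q̄_A)/(ΔP_B/P̄_B) = (-1086/4959.0)/(-17.9/50.25) ≈ 0.61.

0.61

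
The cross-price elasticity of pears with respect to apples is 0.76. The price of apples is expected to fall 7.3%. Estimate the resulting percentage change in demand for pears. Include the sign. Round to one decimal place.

%ΔQ ≈ ε × %ΔP of apples = 0.76 × (-7.3%) = -5.5%.

-5.5%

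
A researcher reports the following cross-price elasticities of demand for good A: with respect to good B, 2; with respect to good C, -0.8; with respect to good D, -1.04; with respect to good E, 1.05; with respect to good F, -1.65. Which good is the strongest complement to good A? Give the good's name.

good F

Complements have ε < 0. The most negative value is -1.65 (good F).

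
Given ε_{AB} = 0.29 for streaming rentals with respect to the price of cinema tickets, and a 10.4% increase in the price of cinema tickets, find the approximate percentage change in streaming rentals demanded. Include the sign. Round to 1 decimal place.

%ΔQ ≈ ε × %ΔP of cinema tickets = 0.29 × (10.4%) = 3.0%.
Demand for streaming rentals rises by about 3.0%.

3.0%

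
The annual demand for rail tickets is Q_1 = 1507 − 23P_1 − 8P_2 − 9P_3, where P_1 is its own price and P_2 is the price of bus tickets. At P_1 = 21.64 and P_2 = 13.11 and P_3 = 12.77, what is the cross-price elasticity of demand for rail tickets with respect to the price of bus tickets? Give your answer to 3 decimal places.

At P_1 = 21.64 and P_2 = 13.11 and P_3 = 12.77: Q_1 = 789.47.
∂Q_1/∂P_2 = -8.
ε = (∂Q_1/∂P_2)(P_2/Q_1) = -8 × (13.11/789.47) ≈ -0.133.

-0.133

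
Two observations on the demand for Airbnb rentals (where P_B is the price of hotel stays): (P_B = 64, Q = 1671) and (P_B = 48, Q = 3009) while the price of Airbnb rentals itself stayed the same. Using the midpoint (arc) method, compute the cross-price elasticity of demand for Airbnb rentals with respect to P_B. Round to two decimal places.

-2.00

ΔQ_A = 3009 − 1671 = 1338; ΔP_B = 48 − 64 = -16.
Midpoints: Q̄_A = 2340.0, P̄_B = 56.00.
ε = (ΔQ_A/Q̄_A)/(ΔP_B/P̄_B) = (1338/2340.0)/(-16/56.00) ≈ -2.00.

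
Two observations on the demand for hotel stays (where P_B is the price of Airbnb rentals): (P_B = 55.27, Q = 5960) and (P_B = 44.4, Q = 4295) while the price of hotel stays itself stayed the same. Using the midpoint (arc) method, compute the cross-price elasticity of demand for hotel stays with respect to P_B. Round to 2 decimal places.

ΔQ_A = 4295 − 5960 = -1665; ΔP_B = 44.4 − 55.27 = -10.87.
Midpoints: Q̄_A = 5127.5, P̄_B = 49.84.
ε = (ΔQ_A/Q̄_A)/(ΔP_B/P̄_B) = (-1665/5127.5)/(-10.87/49.84) ≈ 1.49.

1.49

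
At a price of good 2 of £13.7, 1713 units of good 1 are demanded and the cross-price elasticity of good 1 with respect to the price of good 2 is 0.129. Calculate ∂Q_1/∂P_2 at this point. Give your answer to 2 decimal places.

ε = (∂Q_1/∂P_2)·(P_2/Q_1) ⇒ ∂Q_1/∂P_2 = ε·Q_1/P_2 = 0.129 × 1713/13.7 ≈ 16.13.

16.13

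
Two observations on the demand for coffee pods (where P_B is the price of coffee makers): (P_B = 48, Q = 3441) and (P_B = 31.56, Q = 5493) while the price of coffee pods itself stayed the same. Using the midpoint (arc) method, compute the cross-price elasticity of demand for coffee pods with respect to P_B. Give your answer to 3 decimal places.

-1.112

ΔQ_A = 5493 − 3441 = 2052; ΔP_B = 31.56 − 48 = -16.44.
Midpoints: Q̄_A = 4467.0, P̄_B = 39.78.
ε = (ΔQ_A/Q̄_A)/(ΔP_B/P̄_B) = (2052/4467.0)/(-16.44/39.78) ≈ -1.112.
ε < 0: coffee pods and coffee makers are complements.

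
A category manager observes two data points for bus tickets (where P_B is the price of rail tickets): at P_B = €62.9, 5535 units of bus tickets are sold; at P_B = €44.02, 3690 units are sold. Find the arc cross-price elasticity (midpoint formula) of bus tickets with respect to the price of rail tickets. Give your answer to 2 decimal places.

1.13

ΔQ_A = 3690 − 5535 = -1845; ΔP_B = 44.02 − 62.9 = -18.88.
Midpoints: Q̄_A = 4612.5, P̄_B = 53.46.
ε = (ΔQ_A/Q̄_A)/(ΔP_B/P̄_B) = (-1845/4612.5)/(-18.88/53.46) ≈ 1.13.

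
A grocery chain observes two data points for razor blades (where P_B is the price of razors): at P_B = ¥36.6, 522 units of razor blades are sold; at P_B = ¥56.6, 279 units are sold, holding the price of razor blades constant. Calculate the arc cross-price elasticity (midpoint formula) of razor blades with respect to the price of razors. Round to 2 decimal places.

-1.41

ΔQ_A = 279 − 522 = -243; ΔP_B = 56.6 − 36.6 = 20.
Midpoints: Q̄_A = 400.5, P̄_B = 46.60.
ε = (ΔQ_A/Q̄_A)/(ΔP_B/P̄_B) = (-243/400.5)/(20/46.60) ≈ -1.41.
ε < 0: razor blades and razors are complements.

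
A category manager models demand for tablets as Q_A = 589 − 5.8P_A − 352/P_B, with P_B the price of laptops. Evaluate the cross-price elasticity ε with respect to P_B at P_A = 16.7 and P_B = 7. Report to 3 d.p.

0.114

At P_A = 16.7 and P_B = 7: Q_A = 441.854.
∂Q_A/∂P_B = 352/P_B² = 7.1837.
ε = (∂Q_A/∂P_B)(P_B/Q_A) = 7.1837 × (7/441.854) ≈ 0.114.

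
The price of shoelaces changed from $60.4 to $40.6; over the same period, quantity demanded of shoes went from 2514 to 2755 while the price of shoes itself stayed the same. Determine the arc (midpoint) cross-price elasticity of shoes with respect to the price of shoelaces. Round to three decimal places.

-0.233

ΔQ_A = 2755 − 2514 = 241; ΔP_B = 40.6 − 60.4 = -19.8.
Midpoints: Q̄_A = 2634.5, P̄_B = 50.50.
ε = (ΔQ_A/Q̄_A)/(ΔP_B/P̄_B) = (241/2634.5)/(-19.8/50.50) ≈ -0.233.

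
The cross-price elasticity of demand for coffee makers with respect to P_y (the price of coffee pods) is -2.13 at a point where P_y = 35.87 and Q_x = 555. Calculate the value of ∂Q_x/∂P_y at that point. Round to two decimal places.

-32.96

ε = (∂Q_x/∂P_y)·(P_y/Q_x) ⇒ ∂Q_x/∂P_y = ε·Q_x/P_y = -2.13 × 555/35.87 ≈ -32.96.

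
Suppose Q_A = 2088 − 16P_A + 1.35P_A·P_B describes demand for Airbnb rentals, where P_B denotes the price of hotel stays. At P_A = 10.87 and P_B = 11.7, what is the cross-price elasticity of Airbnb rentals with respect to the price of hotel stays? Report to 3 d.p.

At P_A = 10.87 and P_B = 11.7: Q_A = 2085.772.
∂Q_A/∂P_B = 1.35P_A = 1.35(10.87) = 14.6745.
ε = (∂Q_A/∂P_B)(P_B/Q_A) = 14.6745 × (11.7/2085.772) ≈ 0.082.
ε > 0: substitutes.

0.082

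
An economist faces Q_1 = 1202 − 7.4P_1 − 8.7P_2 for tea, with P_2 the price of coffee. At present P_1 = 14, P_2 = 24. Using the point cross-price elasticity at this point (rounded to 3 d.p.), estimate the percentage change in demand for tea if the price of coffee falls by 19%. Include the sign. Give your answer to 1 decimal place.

4.5%

At P_1 = 14, P_2 = 24: Q_1 = 889.6.
∂Q_1/∂P_2 = -8.7.
ε = (∂Q_1/∂P_2)(P_2/Q_1) = -8.7000 × 24/889.6 ≈ -0.235.
%ΔQ_1 ≈ ε × %ΔP_2 = -0.235 × (-19%) = 4.5%.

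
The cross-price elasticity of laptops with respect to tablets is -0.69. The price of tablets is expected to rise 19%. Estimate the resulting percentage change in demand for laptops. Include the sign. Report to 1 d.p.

-13.1%

%ΔQ ≈ ε × %ΔP of tablets = -0.69 × (19%) = -13.1%.
Demand for laptops falls by about 13.1%.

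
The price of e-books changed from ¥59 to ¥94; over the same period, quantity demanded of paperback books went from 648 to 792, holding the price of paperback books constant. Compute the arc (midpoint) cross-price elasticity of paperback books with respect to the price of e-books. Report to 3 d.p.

0.437

ΔQ_A = 792 − 648 = 144; ΔP_B = 94 − 59 = 35.
Midpoints: Q̄_A = 720.0, P̄_B = 76.50.
ε = (ΔQ_A/Q̄_A)/(ΔP_B/P̄_B) = (144/720.0)/(35/76.50) ≈ 0.437.
ε > 0: paperback books and e-books are substitutes.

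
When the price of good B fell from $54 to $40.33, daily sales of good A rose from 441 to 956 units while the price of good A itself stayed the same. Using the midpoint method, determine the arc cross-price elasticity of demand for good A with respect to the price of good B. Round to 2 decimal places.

ΔQ_A = 956 − 441 = 515; ΔP_B = 40.33 − 54 = -13.67.
Midpoints: Q̄_A = 698.5, P̄_B = 47.16.
ε = (ΔQ_A/Q̄_A)/(ΔP_B/P̄_B) = (515/698.5)/(-13.67/47.16) ≈ -2.54.

-2.54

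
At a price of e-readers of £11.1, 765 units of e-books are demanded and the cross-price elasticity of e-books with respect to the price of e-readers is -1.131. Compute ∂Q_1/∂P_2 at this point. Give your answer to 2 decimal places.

ε = (∂Q_1/∂P_2)·(P_2/Q_1) ⇒ ∂Q_1/∂P_2 = ε·Q_1/P_2 = -1.131 × 765/11.1 ≈ -77.95.

-77.95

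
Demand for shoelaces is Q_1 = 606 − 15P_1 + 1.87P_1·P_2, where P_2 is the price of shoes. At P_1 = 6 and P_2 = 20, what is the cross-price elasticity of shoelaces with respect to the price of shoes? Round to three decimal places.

At P_1 = 6 and P_2 = 20: Q_1 = 740.4.
∂Q_1/∂P_2 = 1.87P_1 = 1.87(6) = 11.2200.
ε = (∂Q_1/∂P_2)(P_2/Q_1) = 11.2200 × (20/740.4) ≈ 0.303.

0.303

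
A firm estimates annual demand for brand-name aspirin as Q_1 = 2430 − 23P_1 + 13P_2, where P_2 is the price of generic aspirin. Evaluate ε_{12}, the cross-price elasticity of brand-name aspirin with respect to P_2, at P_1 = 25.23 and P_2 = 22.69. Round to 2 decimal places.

At P_1 = 25.23 and P_2 = 22.69: Q_1 = 2144.68.
∂Q_1/∂P_2 = 13.
ε = (∂Q_1/∂P_2)(P_2/Q_1) = 13 × (22.69/2144.68) ≈ 0.14.
Since ε > 0, brand-name aspirin and generic aspirin are substitutes.

0.14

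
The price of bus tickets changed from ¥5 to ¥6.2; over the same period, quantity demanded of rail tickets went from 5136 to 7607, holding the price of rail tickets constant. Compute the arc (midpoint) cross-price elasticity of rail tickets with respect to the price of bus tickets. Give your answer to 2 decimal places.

ΔQ_A = 7607 − 5136 = 2471; ΔP_B = 6.2 − 5 = 1.2.
Midpoints: Q̄_A = 6371.5, P̄_B = 5.60.
ε = (ΔQ_A/Q̄_A)/(ΔP_B/P̄_B) = (2471/6371.5)/(1.2/5.60) ≈ 1.81.
ε > 0: rail tickets and bus tickets are substitutes.

1.81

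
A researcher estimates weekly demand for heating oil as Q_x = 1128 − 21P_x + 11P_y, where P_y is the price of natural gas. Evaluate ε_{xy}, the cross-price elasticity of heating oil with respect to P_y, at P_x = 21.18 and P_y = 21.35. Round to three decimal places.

0.256

At P_x = 21.18 and P_y = 21.35: Q_x = 918.07.
∂Q_x/∂P_y = 11.
ε = (∂Q_x/∂P_y)(P_y/Q_x) = 11 × (21.35/918.07) ≈ 0.256.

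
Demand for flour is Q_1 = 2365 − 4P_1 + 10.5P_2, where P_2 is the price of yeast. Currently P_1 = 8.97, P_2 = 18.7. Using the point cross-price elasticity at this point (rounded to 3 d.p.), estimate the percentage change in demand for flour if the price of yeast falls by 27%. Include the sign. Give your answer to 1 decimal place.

At P_1 = 8.97, P_2 = 18.7: Q_1 = 2525.47.
∂Q_1/∂P_2 = 10.5.
ε = (∂Q_1/∂P_2)(P_2/Q_1) = 10.5000 × 18.7/2525.47 ≈ 0.078.
%ΔQ_1 ≈ ε × %ΔP_2 = 0.078 × (-27%) = -2.1%.

-2.1%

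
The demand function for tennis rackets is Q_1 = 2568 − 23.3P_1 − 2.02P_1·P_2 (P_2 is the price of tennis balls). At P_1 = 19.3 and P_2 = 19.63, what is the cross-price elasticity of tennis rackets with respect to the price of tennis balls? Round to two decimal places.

At P_1 = 19.3 and P_2 = 19.63: Q_1 = 1353.015.
∂Q_1/∂P_2 = -2.02P_1 = -2.02(19.3) = -38.9860.
ε = (∂Q_1/∂P_2)(P_2/Q_1) = -38.9860 × (19.63/1353.015) ≈ -0.57.

-0.57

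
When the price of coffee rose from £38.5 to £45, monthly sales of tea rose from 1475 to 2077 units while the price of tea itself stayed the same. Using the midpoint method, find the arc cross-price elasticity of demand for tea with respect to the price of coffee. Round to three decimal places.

2.177

ΔQ_A = 2077 − 1475 = 602; ΔP_B = 45 − 38.5 = 6.5.
Midpoints: Q̄_A = 1776.0, P̄_B = 41.75.
ε = (ΔQ_A/Q̄_A)/(ΔP_B/P̄_B) = (602/1776.0)/(6.5/41.75) ≈ 2.177.
ε > 0: tea and coffee are substitutes.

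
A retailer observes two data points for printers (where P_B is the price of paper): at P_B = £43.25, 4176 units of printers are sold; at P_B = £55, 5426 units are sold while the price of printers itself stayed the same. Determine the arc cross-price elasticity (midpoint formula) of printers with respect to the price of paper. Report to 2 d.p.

ΔQ_A = 5426 − 4176 = 1250; ΔP_B = 55 − 43.25 = 11.75.
Midpoints: Q̄_A = 4801.0, P̄_B = 49.12.
ε = (ΔQ_A/Q̄_A)/(ΔP_B/P̄_B) = (1250/4801.0)/(11.75/49.12) ≈ 1.09.
ε > 0: printers and paper are substitutes.

1.09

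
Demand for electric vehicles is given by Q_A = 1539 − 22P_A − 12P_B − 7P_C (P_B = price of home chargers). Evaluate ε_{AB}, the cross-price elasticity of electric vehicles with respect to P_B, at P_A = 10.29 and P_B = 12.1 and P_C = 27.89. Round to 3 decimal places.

At P_A = 10.29 and P_B = 12.1 and P_C = 27.89: Q_A = 972.19.
∂Q_A/∂P_B = -12.
ε = (∂Q_A/∂P_B)(P_B/Q_A) = -12 × (12.1/972.19) ≈ -0.149.

-0.149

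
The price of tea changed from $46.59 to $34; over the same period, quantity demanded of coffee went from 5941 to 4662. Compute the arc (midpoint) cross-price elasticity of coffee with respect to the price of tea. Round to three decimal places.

ΔQ_A = 4662 − 5941 = -1279; ΔP_B = 34 − 46.59 = -12.59.
Midpoints: Q̄_A = 5301.5, P̄_B = 40.30.
ε = (ΔQ_A/Q̄_A)/(ΔP_B/P̄_B) = (-1279/5301.5)/(-12.59/40.30) ≈ 0.772.
ε > 0: coffee and tea are substitutes.

0.772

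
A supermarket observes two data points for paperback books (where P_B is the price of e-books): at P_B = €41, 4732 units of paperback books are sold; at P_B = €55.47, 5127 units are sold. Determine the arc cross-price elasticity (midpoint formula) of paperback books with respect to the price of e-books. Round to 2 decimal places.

ΔQ_A = 5127 − 4732 = 395; ΔP_B = 55.47 − 41 = 14.47.
Midpoints: Q̄_A = 4929.5, P̄_B = 48.23.
ε = (ΔQ_A/Q̄_A)/(ΔP_B/P̄_B) = (395/4929.5)/(14.47/48.23) ≈ 0.27.

0.27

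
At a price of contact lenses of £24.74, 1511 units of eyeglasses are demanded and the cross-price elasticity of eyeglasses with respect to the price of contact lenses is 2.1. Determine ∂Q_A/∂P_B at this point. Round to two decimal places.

ε = (∂Q_A/∂P_B)·(P_B/Q_A) ⇒ ∂Q_A/∂P_B = ε·Q_A/P_B = 2.1 × 1511/24.74 ≈ 128.26.

128.26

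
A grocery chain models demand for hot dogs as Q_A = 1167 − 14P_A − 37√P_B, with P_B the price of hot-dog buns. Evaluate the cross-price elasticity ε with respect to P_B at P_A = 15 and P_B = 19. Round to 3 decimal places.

-0.101

At P_A = 15 and P_B = 19: Q_A = 795.721.
∂Q_A/∂P_B = -37/(2√P_B) = -37/(2√19) = -4.2442.
ε = (∂Q_A/∂P_B)(P_B/Q_A) = -4.2442 × (19/795.721) ≈ -0.101.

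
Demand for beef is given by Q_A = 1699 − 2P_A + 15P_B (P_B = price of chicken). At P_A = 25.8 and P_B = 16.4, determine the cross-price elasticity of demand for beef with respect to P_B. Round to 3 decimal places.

At P_A = 25.8 and P_B = 16.4: Q_A = 1893.4.
∂Q_A/∂P_B = 15.
ε = (∂Q_A/∂P_B)(P_B/Q_A) = 15 × (16.4/1893.4) ≈ 0.130.
Since ε > 0, beef and chicken are substitutes.

0.130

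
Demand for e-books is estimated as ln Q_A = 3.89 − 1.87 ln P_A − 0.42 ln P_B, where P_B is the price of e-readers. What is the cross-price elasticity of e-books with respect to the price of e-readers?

-0.42

In a log-linear (constant-elasticity) demand function, the coefficient on ln P_B is the cross-price elasticity.
ε = -0.42. Negative, so e-books and e-readers are complements.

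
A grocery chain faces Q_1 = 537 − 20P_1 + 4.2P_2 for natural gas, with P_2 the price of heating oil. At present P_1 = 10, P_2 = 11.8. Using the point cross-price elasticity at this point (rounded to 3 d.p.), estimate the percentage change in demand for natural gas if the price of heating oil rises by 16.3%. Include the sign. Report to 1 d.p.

2.1%

At P_1 = 10, P_2 = 11.8: Q_1 = 386.56.
∂Q_1/∂P_2 = 4.2.
ε = (∂Q_1/∂P_2)(P_2/Q_1) = 4.2000 × 11.8/386.56 ≈ 0.128.
%ΔQ_1 ≈ ε × %ΔP_2 = 0.128 × (16.3%) = 2.1%.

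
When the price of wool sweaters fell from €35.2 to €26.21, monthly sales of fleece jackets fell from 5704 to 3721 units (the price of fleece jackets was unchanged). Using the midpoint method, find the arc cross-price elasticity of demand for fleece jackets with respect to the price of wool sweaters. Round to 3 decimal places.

1.437

ΔQ_A = 3721 − 5704 = -1983; ΔP_B = 26.21 − 35.2 = -8.99.
Midpoints: Q̄_A = 4712.5, P̄_B = 30.71.
ε = (ΔQ_A/Q̄_A)/(ΔP_B/P̄_B) = (-1983/4712.5)/(-8.99/30.71) ≈ 1.437.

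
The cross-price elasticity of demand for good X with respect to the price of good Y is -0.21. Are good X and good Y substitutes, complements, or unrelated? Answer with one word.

complements

ε = -0.21 < 0, so a higher price of good Y lowers demand for good X: complements.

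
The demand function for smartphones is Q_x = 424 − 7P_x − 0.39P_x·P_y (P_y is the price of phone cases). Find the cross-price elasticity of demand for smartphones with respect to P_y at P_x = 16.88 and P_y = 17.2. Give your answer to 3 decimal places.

At P_x = 16.88 and P_y = 17.2: Q_x = 192.609.
∂Q_x/∂P_y = -0.39P_x = -0.39(16.88) = -6.5832.
ε = (∂Q_x/∂P_y)(P_y/Q_x) = -6.5832 × (17.2/192.609) ≈ -0.588.
ε < 0: complements.

-0.588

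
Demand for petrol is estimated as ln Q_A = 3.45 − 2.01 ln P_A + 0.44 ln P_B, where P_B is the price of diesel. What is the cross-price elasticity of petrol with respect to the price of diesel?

In a log-linear (constant-elasticity) demand function, the coefficient on ln P_B is the cross-price elasticity.
ε = 0.44. Positive, so petrol and diesel are substitutes.

0.44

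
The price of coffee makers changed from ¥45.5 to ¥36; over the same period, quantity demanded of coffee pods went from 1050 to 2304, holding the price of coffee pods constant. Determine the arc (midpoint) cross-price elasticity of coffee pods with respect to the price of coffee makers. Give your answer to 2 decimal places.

-3.21

ΔQ_A = 2304 − 1050 = 1254; ΔP_B = 36 − 45.5 = -9.5.
Midpoints: Q̄_A = 1677.0, P̄_B = 40.75.
ε = (ΔQ_A/Q̄_A)/(ΔP_B/P̄_B) = (1254/1677.0)/(-9.5/40.75) ≈ -3.21.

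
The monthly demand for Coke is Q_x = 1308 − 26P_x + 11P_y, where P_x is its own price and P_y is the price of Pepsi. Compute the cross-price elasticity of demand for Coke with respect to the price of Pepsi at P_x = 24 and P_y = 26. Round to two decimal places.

0.29

At P_x = 24 and P_y = 26: Q_x = 970.
∂Q_x/∂P_y = 11.
ε = (∂Q_x/∂P_y)(P_y/Q_x) = 11 × (26/970) ≈ 0.29.
Since ε > 0, Coke and Pepsi are substitutes.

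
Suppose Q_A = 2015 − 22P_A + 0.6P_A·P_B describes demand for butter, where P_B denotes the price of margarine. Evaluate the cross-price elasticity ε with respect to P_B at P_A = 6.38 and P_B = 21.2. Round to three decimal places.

0.041

At P_A = 6.38 and P_B = 21.2: Q_A = 1955.794.
∂Q_A/∂P_B = 0.6P_A = 0.6(6.38) = 3.8280.
ε = (∂Q_A/∂P_B)(P_B/Q_A) = 3.8280 × (21.2/1955.794) ≈ 0.041.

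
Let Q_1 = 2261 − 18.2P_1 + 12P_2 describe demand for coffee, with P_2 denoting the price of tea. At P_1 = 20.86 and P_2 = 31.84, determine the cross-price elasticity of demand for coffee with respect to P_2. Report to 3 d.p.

0.169

At P_1 = 20.86 and P_2 = 31.84: Q_1 = 2263.428.
∂Q_1/∂P_2 = 12.
ε = (∂Q_1/∂P_2)(P_2/Q_1) = 12 × (31.84/2263.428) ≈ 0.169.
Since ε > 0, coffee and tea are substitutes.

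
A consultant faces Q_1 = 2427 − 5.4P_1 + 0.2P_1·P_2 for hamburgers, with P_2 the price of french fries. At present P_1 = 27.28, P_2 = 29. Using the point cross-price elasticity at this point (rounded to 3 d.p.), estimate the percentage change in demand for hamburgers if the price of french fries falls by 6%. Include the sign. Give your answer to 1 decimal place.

-0.4%

At P_1 = 27.28, P_2 = 29: Q_1 = 2437.912.
∂Q_1/∂P_2 = 0.2P_1 = 5.4560.
ε = (∂Q_1/∂P_2)(P_2/Q_1) = 5.4560 × 29/2437.912 ≈ 0.065.
%ΔQ_1 ≈ ε × %ΔP_2 = 0.065 × (-6%) = -0.4%.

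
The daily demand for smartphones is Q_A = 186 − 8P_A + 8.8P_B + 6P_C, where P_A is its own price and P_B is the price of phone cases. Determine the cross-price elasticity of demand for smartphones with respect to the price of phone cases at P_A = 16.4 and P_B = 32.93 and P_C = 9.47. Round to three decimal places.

At P_A = 16.4 and P_B = 32.93 and P_C = 9.47: Q_A = 401.404.
∂Q_A/∂P_B = 8.8.
ε = (∂Q_A/∂P_B)(P_B/Q_A) = 8.8 × (32.93/401.404) ≈ 0.722.

0.722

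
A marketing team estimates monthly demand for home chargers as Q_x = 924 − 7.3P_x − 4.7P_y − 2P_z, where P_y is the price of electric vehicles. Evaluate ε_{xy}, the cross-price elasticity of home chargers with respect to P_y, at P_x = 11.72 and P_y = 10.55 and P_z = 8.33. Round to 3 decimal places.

At P_x = 11.72 and P_y = 10.55 and P_z = 8.33: Q_x = 772.199.
∂Q_x/∂P_y = -4.7.
ε = (∂Q_x/∂P_y)(P_y/Q_x) = -4.7 × (10.55/772.199) ≈ -0.064.
Since ε < 0, home chargers and electric vehicles are complements.

-0.064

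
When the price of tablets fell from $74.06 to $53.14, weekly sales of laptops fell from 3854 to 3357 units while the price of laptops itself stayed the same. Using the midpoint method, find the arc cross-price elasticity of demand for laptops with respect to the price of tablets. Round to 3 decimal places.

0.419

ΔQ_A = 3357 − 3854 = -497; ΔP_B = 53.14 − 74.06 = -20.92.
Midpoints: Q̄_A = 3605.5, P̄_B = 63.60.
ε = (ΔQ_A/Q̄_A)/(ΔP_B/P̄_B) = (-497/3605.5)/(-20.92/63.60) ≈ 0.419.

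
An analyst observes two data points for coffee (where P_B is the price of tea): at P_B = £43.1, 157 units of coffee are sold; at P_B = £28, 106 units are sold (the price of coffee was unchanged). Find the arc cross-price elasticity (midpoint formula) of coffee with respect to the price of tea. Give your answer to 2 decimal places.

0.91

ΔQ_A = 106 − 157 = -51; ΔP_B = 28 − 43.1 = -15.1.
Midpoints: Q̄_A = 131.5, P̄_B = 35.55.
ε = (ΔQ_A/Q̄_A)/(ΔP_B/P̄_B) = (-51/131.5)/(-15.1/35.55) ≈ 0.91.
ε > 0: coffee and tea are substitutes.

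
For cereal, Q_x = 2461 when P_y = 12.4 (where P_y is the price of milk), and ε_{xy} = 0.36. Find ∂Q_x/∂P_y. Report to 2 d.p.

ε = (∂Q_x/∂P_y)·(P_y/Q_x) ⇒ ∂Q_x/∂P_y = ε·Q_x/P_y = 0.36 × 2461/12.4 ≈ 71.45.

71.45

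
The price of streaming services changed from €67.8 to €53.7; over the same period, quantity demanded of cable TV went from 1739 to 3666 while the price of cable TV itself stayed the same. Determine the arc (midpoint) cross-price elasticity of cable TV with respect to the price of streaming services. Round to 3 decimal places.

-3.072

ΔQ_A = 3666 − 1739 = 1927; ΔP_B = 53.7 − 67.8 = -14.1.
Midpoints: Q̄_A = 2702.5, P̄_B = 60.75.
ε = (ΔQ_A/Q̄_A)/(ΔP_B/P̄_B) = (1927/2702.5)/(-14.1/60.75) ≈ -3.072.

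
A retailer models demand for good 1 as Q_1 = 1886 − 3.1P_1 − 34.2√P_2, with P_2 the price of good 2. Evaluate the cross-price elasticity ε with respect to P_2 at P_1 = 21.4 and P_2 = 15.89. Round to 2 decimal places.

At P_1 = 21.4 and P_2 = 15.89: Q_1 = 1683.331.
∂Q_1/∂P_2 = -34.2/(2√P_2) = -34.2/(2√15.89) = -4.2898.
ε = (∂Q_1/∂P_2)(P_2/Q_1) = -4.2898 × (15.89/1683.331) ≈ -0.04.
ε < 0: complements.

-0.04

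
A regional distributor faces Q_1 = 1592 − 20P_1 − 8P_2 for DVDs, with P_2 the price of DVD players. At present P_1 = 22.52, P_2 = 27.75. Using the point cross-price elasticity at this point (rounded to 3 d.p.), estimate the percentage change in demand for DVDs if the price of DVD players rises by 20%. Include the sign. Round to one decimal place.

At P_1 = 22.52, P_2 = 27.75: Q_1 = 919.6.
∂Q_1/∂P_2 = -8.
ε = (∂Q_1/∂P_2)(P_2/Q_1) = -8.0000 × 27.75/919.6 ≈ -0.241.
%ΔQ_1 ≈ ε × %ΔP_2 = -0.241 × (20%) = -4.8%.

-4.8%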